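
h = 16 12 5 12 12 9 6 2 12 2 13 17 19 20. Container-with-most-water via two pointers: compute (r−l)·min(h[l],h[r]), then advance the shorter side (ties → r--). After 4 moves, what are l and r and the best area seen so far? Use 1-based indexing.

l=1 r=14: min(16,20)*13=208 best=208 *, l++
l=2 r=14: min(12,20)*12=144 best=208, l++
l=3 r=14: min(5,20)*11=55 best=208, l++
l=4 r=14: min(12,20)*10=120 best=208, l++

l=5, r=14, best area=208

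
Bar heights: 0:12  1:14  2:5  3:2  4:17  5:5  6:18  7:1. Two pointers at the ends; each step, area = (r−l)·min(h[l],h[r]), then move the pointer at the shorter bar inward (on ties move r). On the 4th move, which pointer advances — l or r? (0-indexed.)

l

[0,7] min(12,1)*7=7 best=7 * → r--
[0,6] min(12,18)*6=72 best=72 * → l++
[1,6] min(14,18)*5=70 best=72 → l++
[2,6] min(5,18)*4=20 best=72 → l++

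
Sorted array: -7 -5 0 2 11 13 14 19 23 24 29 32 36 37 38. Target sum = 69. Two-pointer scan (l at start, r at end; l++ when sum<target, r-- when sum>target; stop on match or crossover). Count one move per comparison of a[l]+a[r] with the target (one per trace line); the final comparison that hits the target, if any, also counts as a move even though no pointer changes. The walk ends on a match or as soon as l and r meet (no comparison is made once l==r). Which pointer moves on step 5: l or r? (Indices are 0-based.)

[0,14] -7+38=31 <69 → l++
[1,14] -5+38=33 <69 → l++
[2,14] 0+38=38 <69 → l++
[3,14] 2+38=40 <69 → l++
[4,14] 11+38=49 <69 → l++

l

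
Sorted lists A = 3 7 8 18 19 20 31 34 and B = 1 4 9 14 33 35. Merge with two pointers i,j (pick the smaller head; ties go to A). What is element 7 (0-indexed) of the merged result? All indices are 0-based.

merged[7] = 18

[i=0,j=0] A[i]=3>B[j]=1 take 1 → j++
[i=0,j=1] A[i]=3<=B[j]=4 take 3 → i++
[i=1,j=1] A[i]=7>B[j]=4 take 4 → j++
[i=1,j=2] A[i]=7<=B[j]=9 take 7 → i++
[i=2,j=2] A[i]=8<=B[j]=9 take 8 → i++
[i=3,j=2] A[i]=18>B[j]=9 take 9 → j++
[i=3,j=3] A[i]=18>B[j]=14 take 14 → j++
[i=3,j=4] A[i]=18<=B[j]=33 take 18 → i++
[i=4,j=4] A[i]=19<=B[j]=33 take 19 → i++
[i=5,j=4] A[i]=20<=B[j]=33 take 20 → i++
[i=6,j=4] A[i]=31<=B[j]=33 take 31 → i++
[i=7,j=4] A[i]=34>B[j]=33 take 33 → j++
[i=7,j=5] A[i]=34<=B[j]=35 take 34 → i++
[i=8,j=5] A done, take B[j]=35 → j++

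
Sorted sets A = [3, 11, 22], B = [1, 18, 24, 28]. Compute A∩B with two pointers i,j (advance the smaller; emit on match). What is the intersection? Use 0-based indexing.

intersection = []

[i=0,j=0] 3>1 → j++
[i=0,j=1] 3<18 → i++
[i=1,j=1] 11<18 → i++
[i=2,j=1] 22>18 → j++
[i=2,j=2] 22<24 → i++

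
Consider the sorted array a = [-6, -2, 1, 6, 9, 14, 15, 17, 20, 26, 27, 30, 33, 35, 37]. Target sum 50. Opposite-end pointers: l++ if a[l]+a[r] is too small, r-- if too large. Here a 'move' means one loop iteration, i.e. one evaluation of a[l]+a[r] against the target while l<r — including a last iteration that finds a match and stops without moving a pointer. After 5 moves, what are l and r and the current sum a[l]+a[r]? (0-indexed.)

l=5, r=14, sum=51

[0,14] -6+37=31 <50 → l++
[1,14] -2+37=35 <50 → l++
[2,14] 1+37=38 <50 → l++
[3,14] 6+37=43 <50 → l++
[4,14] 9+37=46 <50 → l++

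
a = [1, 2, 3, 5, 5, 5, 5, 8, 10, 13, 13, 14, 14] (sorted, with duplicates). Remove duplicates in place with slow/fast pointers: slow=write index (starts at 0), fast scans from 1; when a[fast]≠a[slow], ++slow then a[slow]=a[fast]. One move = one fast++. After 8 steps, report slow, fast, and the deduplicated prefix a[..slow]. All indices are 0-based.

(s=0,f=1) a[fast]=2≠a[slow]=1 write a[1]=2 → slow++,fast++
(s=1,f=2) a[fast]=3≠a[slow]=2 write a[2]=3 → slow++,fast++
(s=2,f=3) a[fast]=5≠a[slow]=3 write a[3]=5 → slow++,fast++
(s=3,f=4) a[fast]=5=a[slow] dup → fast++
(s=3,f=5) a[fast]=5=a[slow] dup → fast++
(s=3,f=6) a[fast]=5=a[slow] dup → fast++
(s=3,f=7) a[fast]=8≠a[slow]=5 write a[4]=8 → slow++,fast++
(s=4,f=8) a[fast]=10≠a[slow]=8 write a[5]=10 → slow++,fast++

slow=5, fast=9, prefix=[1, 2, 3, 5, 8, 10]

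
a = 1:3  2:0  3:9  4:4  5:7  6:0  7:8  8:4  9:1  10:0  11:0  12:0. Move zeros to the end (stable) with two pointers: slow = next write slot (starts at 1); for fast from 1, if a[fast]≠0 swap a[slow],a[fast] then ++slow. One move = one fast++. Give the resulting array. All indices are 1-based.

[3, 9, 4, 7, 8, 4, 1, 0, 0, 0, 0, 0]

slow=1 fast=1: a[fast]=3≠0 swap→a[1]=3, slow++,fast++
slow=2 fast=2: a[fast]=0, fast++
slow=2 fast=3: a[fast]=9≠0 swap→a[2]=9, slow++,fast++
slow=3 fast=4: a[fast]=4≠0 swap→a[3]=4, slow++,fast++
slow=4 fast=5: a[fast]=7≠0 swap→a[4]=7, slow++,fast++
slow=5 fast=6: a[fast]=0, fast++
slow=5 fast=7: a[fast]=8≠0 swap→a[5]=8, slow++,fast++
slow=6 fast=8: a[fast]=4≠0 swap→a[6]=4, slow++,fast++
slow=7 fast=9: a[fast]=1≠0 swap→a[7]=1, slow++,fast++
slow=8 fast=10: a[fast]=0, fast++
slow=8 fast=11: a[fast]=0, fast++
slow=8 fast=12: a[fast]=0, fast++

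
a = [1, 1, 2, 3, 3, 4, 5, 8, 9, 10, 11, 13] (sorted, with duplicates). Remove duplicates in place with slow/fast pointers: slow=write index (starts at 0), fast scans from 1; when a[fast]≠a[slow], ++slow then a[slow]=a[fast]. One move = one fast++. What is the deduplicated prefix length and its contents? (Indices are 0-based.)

length 10; prefix = [1, 2, 3, 4, 5, 8, 9, 10, 11, 13]

slow=0 fast=1: a[fast]=1=a[slow] dup, fast++
slow=0 fast=2: a[fast]=2≠a[slow]=1 write a[1]=2, slow++,fast++
slow=1 fast=3: a[fast]=3≠a[slow]=2 write a[2]=3, slow++,fast++
slow=2 fast=4: a[fast]=3=a[slow] dup, fast++
slow=2 fast=5: a[fast]=4≠a[slow]=3 write a[3]=4, slow++,fast++
slow=3 fast=6: a[fast]=5≠a[slow]=4 write a[4]=5, slow++,fast++
slow=4 fast=7: a[fast]=8≠a[slow]=5 write a[5]=8, slow++,fast++
slow=5 fast=8: a[fast]=9≠a[slow]=8 write a[6]=9, slow++,fast++
slow=6 fast=9: a[fast]=10≠a[slow]=9 write a[7]=10, slow++,fast++
slow=7 fast=10: a[fast]=11≠a[slow]=10 write a[8]=11, slow++,fast++
slow=8 fast=11: a[fast]=13≠a[slow]=11 write a[9]=13, slow++,fast++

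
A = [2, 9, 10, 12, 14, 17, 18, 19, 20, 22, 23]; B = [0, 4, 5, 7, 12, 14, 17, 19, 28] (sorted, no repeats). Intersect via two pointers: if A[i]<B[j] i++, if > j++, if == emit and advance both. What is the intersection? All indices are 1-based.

intersection = [12, 14, 17, 19]

i=1 j=1: 2>0, j++
i=1 j=2: 2<4, i++
i=2 j=2: 9>4, j++
i=2 j=3: 9>5, j++
i=2 j=4: 9>7, j++
i=2 j=5: 9<12, i++
i=3 j=5: 10<12, i++
i=4 j=5: 12==12 emit, i++,j++
i=5 j=6: 14==14 emit, i++,j++
i=6 j=7: 17==17 emit, i++,j++
i=7 j=8: 18<19, i++
i=8 j=8: 19==19 emit, i++,j++
i=9 j=9: 20<28, i++
i=10 j=9: 22<28, i++
i=11 j=9: 23<28, i++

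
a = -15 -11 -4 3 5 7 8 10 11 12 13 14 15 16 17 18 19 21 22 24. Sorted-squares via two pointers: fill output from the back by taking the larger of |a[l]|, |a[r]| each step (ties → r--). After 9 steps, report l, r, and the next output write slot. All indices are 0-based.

[0,19] |-15|<=|24| out[19]=576 → r--
[0,18] |-15|<=|22| out[18]=484 → r--
[0,17] |-15|<=|21| out[17]=441 → r--
[0,16] |-15|<=|19| out[16]=361 → r--
[0,15] |-15|<=|18| out[15]=324 → r--
[0,14] |-15|<=|17| out[14]=289 → r--
[0,13] |-15|<=|16| out[13]=256 → r--
[0,12] |-15|<=|15| out[12]=225 → r--
[0,11] |-15|>|14| out[11]=225 → l++

l=1, r=11, next write slot=10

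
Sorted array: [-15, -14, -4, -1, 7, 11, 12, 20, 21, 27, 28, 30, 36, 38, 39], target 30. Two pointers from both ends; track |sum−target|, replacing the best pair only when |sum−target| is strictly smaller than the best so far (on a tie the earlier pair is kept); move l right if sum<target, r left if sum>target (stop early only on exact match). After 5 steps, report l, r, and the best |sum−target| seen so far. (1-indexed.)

l=3, r=12, best |Δ|=2

[1,15] -15+39=24 d=6 * → l++
[2,15] -14+39=25 d=5 * → l++
[3,15] -4+39=35 d=5 → r--
[3,14] -4+38=34 d=4 * → r--
[3,13] -4+36=32 d=2 * → r--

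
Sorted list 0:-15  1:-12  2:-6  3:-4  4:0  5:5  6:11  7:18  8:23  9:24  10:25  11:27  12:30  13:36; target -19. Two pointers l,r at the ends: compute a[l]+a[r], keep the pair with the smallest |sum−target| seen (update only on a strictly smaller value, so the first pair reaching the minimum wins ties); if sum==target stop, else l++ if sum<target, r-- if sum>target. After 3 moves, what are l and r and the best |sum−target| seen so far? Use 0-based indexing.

l=0, r=10, best |Δ|=31

l=0 r=13: -15+36=21 d=40 *, r--
l=0 r=12: -15+30=15 d=34 *, r--
l=0 r=11: -15+27=12 d=31 *, r--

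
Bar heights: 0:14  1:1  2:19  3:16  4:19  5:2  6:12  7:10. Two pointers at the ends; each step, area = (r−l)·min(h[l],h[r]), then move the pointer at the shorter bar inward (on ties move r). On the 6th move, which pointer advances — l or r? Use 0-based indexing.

r

[0,7] min(14,10)*7=70 best=70 * → r--
[0,6] min(14,12)*6=72 best=72 * → r--
[0,5] min(14,2)*5=10 best=72 → r--
[0,4] min(14,19)*4=56 best=72 → l++
[1,4] min(1,19)*3=3 best=72 → l++
[2,4] min(19,19)*2=38 best=72 → r--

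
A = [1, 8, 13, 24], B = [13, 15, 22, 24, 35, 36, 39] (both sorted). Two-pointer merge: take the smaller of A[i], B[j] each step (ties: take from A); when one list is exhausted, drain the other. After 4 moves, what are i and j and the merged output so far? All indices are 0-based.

[i=0,j=0] A[i]=1<=B[j]=13 take 1 → i++
[i=1,j=0] A[i]=8<=B[j]=13 take 8 → i++
[i=2,j=0] A[i]=13<=B[j]=13 take 13 → i++
[i=3,j=0] A[i]=24>B[j]=13 take 13 → j++

i=3, j=1, merged so far=[1, 8, 13, 13]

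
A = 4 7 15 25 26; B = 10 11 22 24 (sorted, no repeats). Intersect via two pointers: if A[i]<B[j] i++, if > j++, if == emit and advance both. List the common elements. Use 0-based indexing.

[i=0,j=0] 4<10 → i++
[i=1,j=0] 7<10 → i++
[i=2,j=0] 15>10 → j++
[i=2,j=1] 15>11 → j++
[i=2,j=2] 15<22 → i++
[i=3,j=2] 25>22 → j++
[i=3,j=3] 25>24 → j++

intersection = []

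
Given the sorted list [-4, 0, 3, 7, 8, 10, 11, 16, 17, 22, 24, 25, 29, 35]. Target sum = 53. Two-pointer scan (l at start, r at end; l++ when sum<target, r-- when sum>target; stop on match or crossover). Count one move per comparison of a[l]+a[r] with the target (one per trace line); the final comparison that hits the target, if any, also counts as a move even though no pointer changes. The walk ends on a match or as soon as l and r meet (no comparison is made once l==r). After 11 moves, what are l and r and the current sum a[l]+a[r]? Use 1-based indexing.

l=11, r=13, sum=53

l=1 r=14: -4+35=31 <53, l++
l=2 r=14: 0+35=35 <53, l++
l=3 r=14: 3+35=38 <53, l++
l=4 r=14: 7+35=42 <53, l++
l=5 r=14: 8+35=43 <53, l++
l=6 r=14: 10+35=45 <53, l++
l=7 r=14: 11+35=46 <53, l++
l=8 r=14: 16+35=51 <53, l++
l=9 r=14: 17+35=52 <53, l++
l=10 r=14: 22+35=57 >53, r--
l=10 r=13: 22+29=51 <53, l++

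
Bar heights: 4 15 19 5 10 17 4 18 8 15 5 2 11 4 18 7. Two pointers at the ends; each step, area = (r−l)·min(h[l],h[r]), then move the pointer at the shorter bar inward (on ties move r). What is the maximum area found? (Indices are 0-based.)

max area = 216

l=0 r=15: min(4,7)*15=60 best=60 *, l++
l=1 r=15: min(15,7)*14=98 best=98 *, r--
l=1 r=14: min(15,18)*13=195 best=195 *, l++
l=2 r=14: min(19,18)*12=216 best=216 *, r--
l=2 r=13: min(19,4)*11=44 best=216, r--
l=2 r=12: min(19,11)*10=110 best=216, r--
l=2 r=11: min(19,2)*9=18 best=216, r--
l=2 r=10: min(19,5)*8=40 best=216, r--
l=2 r=9: min(19,15)*7=105 best=216, r--
l=2 r=8: min(19,8)*6=48 best=216, r--
l=2 r=7: min(19,18)*5=90 best=216, r--
l=2 r=6: min(19,4)*4=16 best=216, r--
l=2 r=5: min(19,17)*3=51 best=216, r--
l=2 r=4: min(19,10)*2=20 best=216, r--
l=2 r=3: min(19,5)*1=5 best=216, r--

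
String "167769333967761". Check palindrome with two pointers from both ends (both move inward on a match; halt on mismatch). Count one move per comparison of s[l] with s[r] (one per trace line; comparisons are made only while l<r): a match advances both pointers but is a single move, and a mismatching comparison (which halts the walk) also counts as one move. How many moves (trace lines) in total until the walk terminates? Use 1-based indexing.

7 moves

l=1 r=15: '1'=='1', l++,r--
l=2 r=14: '6'=='6', l++,r--
l=3 r=13: '7'=='7', l++,r--
l=4 r=12: '7'=='7', l++,r--
l=5 r=11: '6'=='6', l++,r--
l=6 r=10: '9'=='9', l++,r--
l=7 r=9: '3'=='3', l++,r--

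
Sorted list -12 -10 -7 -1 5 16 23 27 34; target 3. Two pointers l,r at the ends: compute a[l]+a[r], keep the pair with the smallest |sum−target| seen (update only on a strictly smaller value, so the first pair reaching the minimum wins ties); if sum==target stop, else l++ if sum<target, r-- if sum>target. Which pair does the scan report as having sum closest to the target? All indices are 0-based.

[0,8] -12+34=22 d=19 * → r--
[0,7] -12+27=15 d=12 * → r--
[0,6] -12+23=11 d=8 * → r--
[0,5] -12+16=4 d=1 * → r--
[0,4] -12+5=-7 d=10 → l++
[1,4] -10+5=-5 d=8 → l++
[2,4] -7+5=-2 d=5 → l++
[3,4] -1+5=4 d=1 → r--

pair (-12, 16) with sum 4 (|Δ|=1)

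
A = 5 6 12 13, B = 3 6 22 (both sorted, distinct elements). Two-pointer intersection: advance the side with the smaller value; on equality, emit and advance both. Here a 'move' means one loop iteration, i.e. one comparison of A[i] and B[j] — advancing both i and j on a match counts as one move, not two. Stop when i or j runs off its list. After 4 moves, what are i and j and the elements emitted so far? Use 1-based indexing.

i=4, j=3, emitted=[6]

[i=1,j=1] 5>3 → j++
[i=1,j=2] 5<6 → i++
[i=2,j=2] 6==6 emit → i++,j++
[i=3,j=3] 12<22 → i++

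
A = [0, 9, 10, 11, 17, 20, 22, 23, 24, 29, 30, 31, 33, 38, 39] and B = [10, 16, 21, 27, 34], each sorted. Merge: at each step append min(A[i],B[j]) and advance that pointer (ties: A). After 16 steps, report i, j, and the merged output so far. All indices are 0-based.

i=12, j=4, merged so far=[0, 9, 10, 10, 11, 16, 17, 20, 21, 22, 23, 24, 27, 29, 30, 31]

[i=0,j=0] A[i]=0<=B[j]=10 take 0 → i++
[i=1,j=0] A[i]=9<=B[j]=10 take 9 → i++
[i=2,j=0] A[i]=10<=B[j]=10 take 10 → i++
[i=3,j=0] A[i]=11>B[j]=10 take 10 → j++
[i=3,j=1] A[i]=11<=B[j]=16 take 11 → i++
[i=4,j=1] A[i]=17>B[j]=16 take 16 → j++
[i=4,j=2] A[i]=17<=B[j]=21 take 17 → i++
[i=5,j=2] A[i]=20<=B[j]=21 take 20 → i++
[i=6,j=2] A[i]=22>B[j]=21 take 21 → j++
[i=6,j=3] A[i]=22<=B[j]=27 take 22 → i++
[i=7,j=3] A[i]=23<=B[j]=27 take 23 → i++
[i=8,j=3] A[i]=24<=B[j]=27 take 24 → i++
[i=9,j=3] A[i]=29>B[j]=27 take 27 → j++
[i=9,j=4] A[i]=29<=B[j]=34 take 29 → i++
[i=10,j=4] A[i]=30<=B[j]=34 take 30 → i++
[i=11,j=4] A[i]=31<=B[j]=34 take 31 → i++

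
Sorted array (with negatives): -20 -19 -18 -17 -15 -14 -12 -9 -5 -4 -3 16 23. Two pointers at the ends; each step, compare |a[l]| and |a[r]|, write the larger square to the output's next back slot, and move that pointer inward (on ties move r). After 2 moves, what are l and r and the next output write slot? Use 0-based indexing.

l=1, r=11, next write slot=10

[0,12] |-20|<=|23| out[12]=529 → r--
[0,11] |-20|>|16| out[11]=400 → l++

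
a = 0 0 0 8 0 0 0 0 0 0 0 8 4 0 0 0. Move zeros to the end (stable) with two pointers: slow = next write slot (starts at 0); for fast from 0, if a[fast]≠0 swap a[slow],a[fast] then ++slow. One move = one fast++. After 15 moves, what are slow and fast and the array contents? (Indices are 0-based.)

(s=0,f=0) a[fast]=0 → fast++
(s=0,f=1) a[fast]=0 → fast++
(s=0,f=2) a[fast]=0 → fast++
(s=0,f=3) a[fast]=8≠0 swap→a[0]=8 → slow++,fast++
(s=1,f=4) a[fast]=0 → fast++
(s=1,f=5) a[fast]=0 → fast++
(s=1,f=6) a[fast]=0 → fast++
(s=1,f=7) a[fast]=0 → fast++
(s=1,f=8) a[fast]=0 → fast++
(s=1,f=9) a[fast]=0 → fast++
(s=1,f=10) a[fast]=0 → fast++
(s=1,f=11) a[fast]=8≠0 swap→a[1]=8 → slow++,fast++
(s=2,f=12) a[fast]=4≠0 swap→a[2]=4 → slow++,fast++
(s=3,f=13) a[fast]=0 → fast++
(s=3,f=14) a[fast]=0 → fast++

slow=3, fast=15, a=[8, 8, 4, 0, 0, 0, 0, 0, 0, 0, 0, 0, 0, 0, 0, 0]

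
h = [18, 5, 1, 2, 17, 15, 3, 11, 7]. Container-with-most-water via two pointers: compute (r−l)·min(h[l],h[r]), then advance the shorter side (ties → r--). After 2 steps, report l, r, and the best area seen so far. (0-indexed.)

l=0 r=8: min(18,7)*8=56 best=56 *, r--
l=0 r=7: min(18,11)*7=77 best=77 *, r--

l=0, r=6, best area=77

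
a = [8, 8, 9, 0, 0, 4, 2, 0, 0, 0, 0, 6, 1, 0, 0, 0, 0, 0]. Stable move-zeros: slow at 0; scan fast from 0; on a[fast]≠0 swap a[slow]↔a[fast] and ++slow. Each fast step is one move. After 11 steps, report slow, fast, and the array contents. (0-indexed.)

slow=5, fast=11, a=[8, 8, 9, 4, 2, 0, 0, 0, 0, 0, 0, 6, 1, 0, 0, 0, 0, 0]

slow=0 fast=0: a[fast]=8≠0 swap→a[0]=8, slow++,fast++
slow=1 fast=1: a[fast]=8≠0 swap→a[1]=8, slow++,fast++
slow=2 fast=2: a[fast]=9≠0 swap→a[2]=9, slow++,fast++
slow=3 fast=3: a[fast]=0, fast++
slow=3 fast=4: a[fast]=0, fast++
slow=3 fast=5: a[fast]=4≠0 swap→a[3]=4, slow++,fast++
slow=4 fast=6: a[fast]=2≠0 swap→a[4]=2, slow++,fast++
slow=5 fast=7: a[fast]=0, fast++
slow=5 fast=8: a[fast]=0, fast++
slow=5 fast=9: a[fast]=0, fast++
slow=5 fast=10: a[fast]=0, fast++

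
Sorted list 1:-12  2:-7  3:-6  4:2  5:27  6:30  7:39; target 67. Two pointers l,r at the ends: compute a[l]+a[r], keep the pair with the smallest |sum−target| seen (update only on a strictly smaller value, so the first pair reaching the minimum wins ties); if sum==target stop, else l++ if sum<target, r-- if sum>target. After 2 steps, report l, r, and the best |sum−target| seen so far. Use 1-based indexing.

[1,7] -12+39=27 d=40 * → l++
[2,7] -7+39=32 d=35 * → l++

l=3, r=7, best |Δ|=35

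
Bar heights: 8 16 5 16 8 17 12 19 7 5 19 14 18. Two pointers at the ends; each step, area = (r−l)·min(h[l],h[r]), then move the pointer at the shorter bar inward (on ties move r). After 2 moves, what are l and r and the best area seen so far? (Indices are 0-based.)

[0,12] min(8,18)*12=96 best=96 * → l++
[1,12] min(16,18)*11=176 best=176 * → l++

l=2, r=12, best area=176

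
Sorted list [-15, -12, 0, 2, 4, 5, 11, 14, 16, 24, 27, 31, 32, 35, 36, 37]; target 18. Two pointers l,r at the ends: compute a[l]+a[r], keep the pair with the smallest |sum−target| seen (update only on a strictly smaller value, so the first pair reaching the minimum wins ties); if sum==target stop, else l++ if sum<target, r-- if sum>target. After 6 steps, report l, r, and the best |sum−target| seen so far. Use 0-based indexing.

l=1, r=10, best |Δ|=1

[0,15] -15+37=22 d=4 * → r--
[0,14] -15+36=21 d=3 * → r--
[0,13] -15+35=20 d=2 * → r--
[0,12] -15+32=17 d=1 * → l++
[1,12] -12+32=20 d=2 → r--
[1,11] -12+31=19 d=1 → r--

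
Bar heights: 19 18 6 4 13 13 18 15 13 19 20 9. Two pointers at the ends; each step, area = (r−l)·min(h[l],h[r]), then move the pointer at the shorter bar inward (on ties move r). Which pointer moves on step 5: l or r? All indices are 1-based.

[1,12] min(19,9)*11=99 best=99 * → r--
[1,11] min(19,20)*10=190 best=190 * → l++
[2,11] min(18,20)*9=162 best=190 → l++
[3,11] min(6,20)*8=48 best=190 → l++
[4,11] min(4,20)*7=28 best=190 → l++

l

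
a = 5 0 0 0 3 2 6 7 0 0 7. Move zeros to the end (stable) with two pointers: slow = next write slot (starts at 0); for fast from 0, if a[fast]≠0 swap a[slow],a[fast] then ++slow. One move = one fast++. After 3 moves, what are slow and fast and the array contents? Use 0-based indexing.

slow=1, fast=3, a=[5, 0, 0, 0, 3, 2, 6, 7, 0, 0, 7]

(s=0,f=0) a[fast]=5≠0 swap→a[0]=5 → slow++,fast++
(s=1,f=1) a[fast]=0 → fast++
(s=1,f=2) a[fast]=0 → fast++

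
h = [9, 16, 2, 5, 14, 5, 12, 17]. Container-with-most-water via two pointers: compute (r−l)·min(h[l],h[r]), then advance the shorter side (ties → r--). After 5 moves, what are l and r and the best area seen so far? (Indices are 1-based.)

l=6, r=8, best area=96

l=1 r=8: min(9,17)*7=63 best=63 *, l++
l=2 r=8: min(16,17)*6=96 best=96 *, l++
l=3 r=8: min(2,17)*5=10 best=96, l++
l=4 r=8: min(5,17)*4=20 best=96, l++
l=5 r=8: min(14,17)*3=42 best=96, l++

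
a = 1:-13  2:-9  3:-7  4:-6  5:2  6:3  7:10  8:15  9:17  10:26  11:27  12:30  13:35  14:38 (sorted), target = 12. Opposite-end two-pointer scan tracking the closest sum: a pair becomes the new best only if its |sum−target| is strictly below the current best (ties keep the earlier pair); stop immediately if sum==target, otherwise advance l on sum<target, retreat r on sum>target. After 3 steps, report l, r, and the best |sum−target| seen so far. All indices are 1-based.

l=1, r=11, best |Δ|=5

[1,14] -13+38=25 d=13 * → r--
[1,13] -13+35=22 d=10 * → r--
[1,12] -13+30=17 d=5 * → r--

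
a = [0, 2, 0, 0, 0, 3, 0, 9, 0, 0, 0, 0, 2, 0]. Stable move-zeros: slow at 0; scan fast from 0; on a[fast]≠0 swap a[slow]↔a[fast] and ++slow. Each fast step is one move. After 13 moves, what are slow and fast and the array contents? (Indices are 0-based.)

(s=0,f=0) a[fast]=0 → fast++
(s=0,f=1) a[fast]=2≠0 swap→a[0]=2 → slow++,fast++
(s=1,f=2) a[fast]=0 → fast++
(s=1,f=3) a[fast]=0 → fast++
(s=1,f=4) a[fast]=0 → fast++
(s=1,f=5) a[fast]=3≠0 swap→a[1]=3 → slow++,fast++
(s=2,f=6) a[fast]=0 → fast++
(s=2,f=7) a[fast]=9≠0 swap→a[2]=9 → slow++,fast++
(s=3,f=8) a[fast]=0 → fast++
(s=3,f=9) a[fast]=0 → fast++
(s=3,f=10) a[fast]=0 → fast++
(s=3,f=11) a[fast]=0 → fast++
(s=3,f=12) a[fast]=2≠0 swap→a[3]=2 → slow++,fast++

slow=4, fast=13, a=[2, 3, 9, 2, 0, 0, 0, 0, 0, 0, 0, 0, 0, 0]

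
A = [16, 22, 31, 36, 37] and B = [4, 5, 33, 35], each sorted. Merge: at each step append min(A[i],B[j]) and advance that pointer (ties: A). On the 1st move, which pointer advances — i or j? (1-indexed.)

i=1 j=1: A[i]=16>B[j]=4 take 4, j++

j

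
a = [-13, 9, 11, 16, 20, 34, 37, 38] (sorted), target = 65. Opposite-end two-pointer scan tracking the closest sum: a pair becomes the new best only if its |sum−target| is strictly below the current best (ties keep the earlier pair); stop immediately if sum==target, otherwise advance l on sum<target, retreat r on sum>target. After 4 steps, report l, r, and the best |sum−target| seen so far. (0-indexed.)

l=4, r=7, best |Δ|=11

[0,7] -13+38=25 d=40 * → l++
[1,7] 9+38=47 d=18 * → l++
[2,7] 11+38=49 d=16 * → l++
[3,7] 16+38=54 d=11 * → l++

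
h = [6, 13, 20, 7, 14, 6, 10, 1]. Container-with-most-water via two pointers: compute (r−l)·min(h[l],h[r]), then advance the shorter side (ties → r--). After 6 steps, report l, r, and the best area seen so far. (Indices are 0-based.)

l=2, r=3, best area=50

l=0 r=7: min(6,1)*7=7 best=7 *, r--
l=0 r=6: min(6,10)*6=36 best=36 *, l++
l=1 r=6: min(13,10)*5=50 best=50 *, r--
l=1 r=5: min(13,6)*4=24 best=50, r--
l=1 r=4: min(13,14)*3=39 best=50, l++
l=2 r=4: min(20,14)*2=28 best=50, r--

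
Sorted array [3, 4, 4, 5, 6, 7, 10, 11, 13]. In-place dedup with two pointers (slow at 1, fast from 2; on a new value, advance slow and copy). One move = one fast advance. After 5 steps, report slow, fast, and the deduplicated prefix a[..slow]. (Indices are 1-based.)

slow=1 fast=2: a[fast]=4≠a[slow]=3 write a[2]=4, slow++,fast++
slow=2 fast=3: a[fast]=4=a[slow] dup, fast++
slow=2 fast=4: a[fast]=5≠a[slow]=4 write a[3]=5, slow++,fast++
slow=3 fast=5: a[fast]=6≠a[slow]=5 write a[4]=6, slow++,fast++
slow=4 fast=6: a[fast]=7≠a[slow]=6 write a[5]=7, slow++,fast++

slow=5, fast=7, prefix=[3, 4, 5, 6, 7]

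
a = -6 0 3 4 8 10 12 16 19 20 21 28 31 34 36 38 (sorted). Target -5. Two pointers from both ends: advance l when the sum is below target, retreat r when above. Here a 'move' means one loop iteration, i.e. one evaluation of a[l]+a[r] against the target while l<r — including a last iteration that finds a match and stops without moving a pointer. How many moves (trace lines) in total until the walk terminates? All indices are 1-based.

[1,16] -6+38=32 >-5 → r--
[1,15] -6+36=30 >-5 → r--
[1,14] -6+34=28 >-5 → r--
[1,13] -6+31=25 >-5 → r--
[1,12] -6+28=22 >-5 → r--
[1,11] -6+21=15 >-5 → r--
[1,10] -6+20=14 >-5 → r--
[1,9] -6+19=13 >-5 → r--
[1,8] -6+16=10 >-5 → r--
[1,7] -6+12=6 >-5 → r--
[1,6] -6+10=4 >-5 → r--
[1,5] -6+8=2 >-5 → r--
[1,4] -6+4=-2 >-5 → r--
[1,3] -6+3=-3 >-5 → r--
[1,2] -6+0=-6 <-5 → l++

15 moves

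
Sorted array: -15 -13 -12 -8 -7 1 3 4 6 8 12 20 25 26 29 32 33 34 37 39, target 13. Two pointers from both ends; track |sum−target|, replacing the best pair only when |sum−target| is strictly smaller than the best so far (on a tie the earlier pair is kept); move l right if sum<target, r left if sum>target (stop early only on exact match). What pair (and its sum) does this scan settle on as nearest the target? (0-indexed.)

l=0 r=19: -15+39=24 d=11 *, r--
l=0 r=18: -15+37=22 d=9 *, r--
l=0 r=17: -15+34=19 d=6 *, r--
l=0 r=16: -15+33=18 d=5 *, r--
l=0 r=15: -15+32=17 d=4 *, r--
l=0 r=14: -15+29=14 d=1 *, r--
l=0 r=13: -15+26=11 d=2, l++
l=1 r=13: -13+26=13 d=0 *, stop

pair (-13, 26) with sum 13 (|Δ|=0)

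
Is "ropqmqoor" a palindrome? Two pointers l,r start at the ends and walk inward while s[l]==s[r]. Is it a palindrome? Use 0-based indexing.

[0,8] 'r'=='r' → l++,r--
[1,7] 'o'=='o' → l++,r--
[2,6] 'p'!='o' → stop

not a palindrome (mismatch at 2,6)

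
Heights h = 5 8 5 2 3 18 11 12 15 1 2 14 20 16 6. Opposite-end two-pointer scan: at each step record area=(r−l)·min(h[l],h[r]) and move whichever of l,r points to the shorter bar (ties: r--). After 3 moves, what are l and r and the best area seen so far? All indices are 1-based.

l=3, r=14, best area=96

l=1 r=15: min(5,6)*14=70 best=70 *, l++
l=2 r=15: min(8,6)*13=78 best=78 *, r--
l=2 r=14: min(8,16)*12=96 best=96 *, l++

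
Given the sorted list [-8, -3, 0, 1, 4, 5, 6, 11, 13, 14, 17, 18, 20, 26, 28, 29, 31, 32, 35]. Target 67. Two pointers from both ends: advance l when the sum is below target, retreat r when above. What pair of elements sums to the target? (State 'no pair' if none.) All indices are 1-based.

(32, 35)

[1,19] -8+35=27 <67 → l++
[2,19] -3+35=32 <67 → l++
[3,19] 0+35=35 <67 → l++
[4,19] 1+35=36 <67 → l++
[5,19] 4+35=39 <67 → l++
[6,19] 5+35=40 <67 → l++
[7,19] 6+35=41 <67 → l++
[8,19] 11+35=46 <67 → l++
[9,19] 13+35=48 <67 → l++
[10,19] 14+35=49 <67 → l++
[11,19] 17+35=52 <67 → l++
[12,19] 18+35=53 <67 → l++
[13,19] 20+35=55 <67 → l++
[14,19] 26+35=61 <67 → l++
[15,19] 28+35=63 <67 → l++
[16,19] 29+35=64 <67 → l++
[17,19] 31+35=66 <67 → l++
[18,19] 32+35=67 → found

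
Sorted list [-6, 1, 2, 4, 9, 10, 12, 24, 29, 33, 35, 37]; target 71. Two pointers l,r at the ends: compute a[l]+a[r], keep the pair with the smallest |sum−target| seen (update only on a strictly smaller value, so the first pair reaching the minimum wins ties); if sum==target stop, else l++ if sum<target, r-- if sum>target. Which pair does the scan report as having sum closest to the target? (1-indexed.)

l=1 r=12: -6+37=31 d=40 *, l++
l=2 r=12: 1+37=38 d=33 *, l++
l=3 r=12: 2+37=39 d=32 *, l++
l=4 r=12: 4+37=41 d=30 *, l++
l=5 r=12: 9+37=46 d=25 *, l++
l=6 r=12: 10+37=47 d=24 *, l++
l=7 r=12: 12+37=49 d=22 *, l++
l=8 r=12: 24+37=61 d=10 *, l++
l=9 r=12: 29+37=66 d=5 *, l++
l=10 r=12: 33+37=70 d=1 *, l++
l=11 r=12: 35+37=72 d=1, r--

pair (33, 37) with sum 70 (|Δ|=1)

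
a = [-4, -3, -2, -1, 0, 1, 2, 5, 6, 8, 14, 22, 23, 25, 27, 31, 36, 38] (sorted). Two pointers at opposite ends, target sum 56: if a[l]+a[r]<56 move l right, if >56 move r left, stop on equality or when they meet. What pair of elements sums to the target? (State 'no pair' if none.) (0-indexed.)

l=0 r=17: -4+38=34 <56, l++
l=1 r=17: -3+38=35 <56, l++
l=2 r=17: -2+38=36 <56, l++
l=3 r=17: -1+38=37 <56, l++
l=4 r=17: 0+38=38 <56, l++
l=5 r=17: 1+38=39 <56, l++
l=6 r=17: 2+38=40 <56, l++
l=7 r=17: 5+38=43 <56, l++
l=8 r=17: 6+38=44 <56, l++
l=9 r=17: 8+38=46 <56, l++
l=10 r=17: 14+38=52 <56, l++
l=11 r=17: 22+38=60 >56, r--
l=11 r=16: 22+36=58 >56, r--
l=11 r=15: 22+31=53 <56, l++
l=12 r=15: 23+31=54 <56, l++
l=13 r=15: 25+31=56, found

(25, 31)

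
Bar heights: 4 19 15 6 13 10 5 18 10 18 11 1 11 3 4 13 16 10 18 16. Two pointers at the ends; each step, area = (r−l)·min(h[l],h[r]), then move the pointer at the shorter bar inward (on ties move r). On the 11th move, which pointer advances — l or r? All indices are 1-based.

[1,20] min(4,16)*19=76 best=76 * → l++
[2,20] min(19,16)*18=288 best=288 * → r--
[2,19] min(19,18)*17=306 best=306 * → r--
[2,18] min(19,10)*16=160 best=306 → r--
[2,17] min(19,16)*15=240 best=306 → r--
[2,16] min(19,13)*14=182 best=306 → r--
[2,15] min(19,4)*13=52 best=306 → r--
[2,14] min(19,3)*12=36 best=306 → r--
[2,13] min(19,11)*11=121 best=306 → r--
[2,12] min(19,1)*10=10 best=306 → r--
[2,11] min(19,11)*9=99 best=306 → r--

r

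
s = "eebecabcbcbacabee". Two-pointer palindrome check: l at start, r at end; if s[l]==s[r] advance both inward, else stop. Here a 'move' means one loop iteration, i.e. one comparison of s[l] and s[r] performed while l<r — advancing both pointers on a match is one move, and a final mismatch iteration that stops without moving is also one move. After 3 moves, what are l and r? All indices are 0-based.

[0,16] 'e'=='e' → l++,r--
[1,15] 'e'=='e' → l++,r--
[2,14] 'b'=='b' → l++,r--

l=3, r=13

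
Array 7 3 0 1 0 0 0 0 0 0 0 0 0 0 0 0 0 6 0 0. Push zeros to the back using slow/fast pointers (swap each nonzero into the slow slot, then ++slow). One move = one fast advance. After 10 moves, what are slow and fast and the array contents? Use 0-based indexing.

slow=0 fast=0: a[fast]=7≠0 swap→a[0]=7, slow++,fast++
slow=1 fast=1: a[fast]=3≠0 swap→a[1]=3, slow++,fast++
slow=2 fast=2: a[fast]=0, fast++
slow=2 fast=3: a[fast]=1≠0 swap→a[2]=1, slow++,fast++
slow=3 fast=4: a[fast]=0, fast++
slow=3 fast=5: a[fast]=0, fast++
slow=3 fast=6: a[fast]=0, fast++
slow=3 fast=7: a[fast]=0, fast++
slow=3 fast=8: a[fast]=0, fast++
slow=3 fast=9: a[fast]=0, fast++

slow=3, fast=10, a=[7, 3, 1, 0, 0, 0, 0, 0, 0, 0, 0, 0, 0, 0, 0, 0, 0, 6, 0, 0]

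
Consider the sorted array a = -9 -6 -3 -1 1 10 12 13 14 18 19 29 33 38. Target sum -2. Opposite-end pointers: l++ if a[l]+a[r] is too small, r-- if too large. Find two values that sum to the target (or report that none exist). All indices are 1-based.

(-3, 1)

[1,14] -9+38=29 >-2 → r--
[1,13] -9+33=24 >-2 → r--
[1,12] -9+29=20 >-2 → r--
[1,11] -9+19=10 >-2 → r--
[1,10] -9+18=9 >-2 → r--
[1,9] -9+14=5 >-2 → r--
[1,8] -9+13=4 >-2 → r--
[1,7] -9+12=3 >-2 → r--
[1,6] -9+10=1 >-2 → r--
[1,5] -9+1=-8 <-2 → l++
[2,5] -6+1=-5 <-2 → l++
[3,5] -3+1=-2 → found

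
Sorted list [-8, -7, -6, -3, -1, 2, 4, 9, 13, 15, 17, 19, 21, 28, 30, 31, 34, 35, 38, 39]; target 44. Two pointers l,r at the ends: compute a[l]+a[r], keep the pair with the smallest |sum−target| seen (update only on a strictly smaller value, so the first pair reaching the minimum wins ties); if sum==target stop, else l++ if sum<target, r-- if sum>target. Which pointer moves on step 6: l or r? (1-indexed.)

l=1 r=20: -8+39=31 d=13 *, l++
l=2 r=20: -7+39=32 d=12 *, l++
l=3 r=20: -6+39=33 d=11 *, l++
l=4 r=20: -3+39=36 d=8 *, l++
l=5 r=20: -1+39=38 d=6 *, l++
l=6 r=20: 2+39=41 d=3 *, l++

l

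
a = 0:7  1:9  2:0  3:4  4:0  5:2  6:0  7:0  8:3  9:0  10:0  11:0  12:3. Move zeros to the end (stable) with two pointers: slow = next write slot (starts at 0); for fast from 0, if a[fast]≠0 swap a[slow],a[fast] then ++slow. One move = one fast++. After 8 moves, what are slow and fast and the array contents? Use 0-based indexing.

slow=4, fast=8, a=[7, 9, 4, 2, 0, 0, 0, 0, 3, 0, 0, 0, 3]

(s=0,f=0) a[fast]=7≠0 swap→a[0]=7 → slow++,fast++
(s=1,f=1) a[fast]=9≠0 swap→a[1]=9 → slow++,fast++
(s=2,f=2) a[fast]=0 → fast++
(s=2,f=3) a[fast]=4≠0 swap→a[2]=4 → slow++,fast++
(s=3,f=4) a[fast]=0 → fast++
(s=3,f=5) a[fast]=2≠0 swap→a[3]=2 → slow++,fast++
(s=4,f=6) a[fast]=0 → fast++
(s=4,f=7) a[fast]=0 → fast++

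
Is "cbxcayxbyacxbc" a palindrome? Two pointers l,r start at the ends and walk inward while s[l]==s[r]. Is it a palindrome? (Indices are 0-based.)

l=0 r=13: 'c'=='c', l++,r--
l=1 r=12: 'b'=='b', l++,r--
l=2 r=11: 'x'=='x', l++,r--
l=3 r=10: 'c'=='c', l++,r--
l=4 r=9: 'a'=='a', l++,r--
l=5 r=8: 'y'=='y', l++,r--
l=6 r=7: 'x'!='b', stop

not a palindrome (mismatch at 6,7)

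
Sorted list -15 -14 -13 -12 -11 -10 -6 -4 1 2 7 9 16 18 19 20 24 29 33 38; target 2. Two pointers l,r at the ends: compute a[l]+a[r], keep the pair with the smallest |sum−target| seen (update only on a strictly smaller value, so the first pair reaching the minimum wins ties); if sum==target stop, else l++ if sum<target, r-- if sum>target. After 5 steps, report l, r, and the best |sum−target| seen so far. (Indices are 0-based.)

l=0 r=19: -15+38=23 d=21 *, r--
l=0 r=18: -15+33=18 d=16 *, r--
l=0 r=17: -15+29=14 d=12 *, r--
l=0 r=16: -15+24=9 d=7 *, r--
l=0 r=15: -15+20=5 d=3 *, r--

l=0, r=14, best |Δ|=3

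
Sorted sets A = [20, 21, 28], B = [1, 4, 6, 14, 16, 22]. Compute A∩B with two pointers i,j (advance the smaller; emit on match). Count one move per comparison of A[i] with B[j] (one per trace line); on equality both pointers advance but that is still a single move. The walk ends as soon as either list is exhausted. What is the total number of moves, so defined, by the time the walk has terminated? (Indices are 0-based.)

[i=0,j=0] 20>1 → j++
[i=0,j=1] 20>4 → j++
[i=0,j=2] 20>6 → j++
[i=0,j=3] 20>14 → j++
[i=0,j=4] 20>16 → j++
[i=0,j=5] 20<22 → i++
[i=1,j=5] 21<22 → i++
[i=2,j=5] 28>22 → j++

8 moves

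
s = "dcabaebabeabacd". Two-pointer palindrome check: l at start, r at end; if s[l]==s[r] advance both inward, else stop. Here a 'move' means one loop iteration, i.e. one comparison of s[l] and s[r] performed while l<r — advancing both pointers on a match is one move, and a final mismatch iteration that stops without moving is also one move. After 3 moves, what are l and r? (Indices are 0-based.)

l=0 r=14: 'd'=='d', l++,r--
l=1 r=13: 'c'=='c', l++,r--
l=2 r=12: 'a'=='a', l++,r--

l=3, r=11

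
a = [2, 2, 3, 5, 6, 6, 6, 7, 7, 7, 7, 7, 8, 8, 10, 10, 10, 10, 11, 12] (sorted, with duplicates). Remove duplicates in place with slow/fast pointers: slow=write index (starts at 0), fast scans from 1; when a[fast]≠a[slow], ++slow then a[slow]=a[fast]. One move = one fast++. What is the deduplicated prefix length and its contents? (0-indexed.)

slow=0 fast=1: a[fast]=2=a[slow] dup, fast++
slow=0 fast=2: a[fast]=3≠a[slow]=2 write a[1]=3, slow++,fast++
slow=1 fast=3: a[fast]=5≠a[slow]=3 write a[2]=5, slow++,fast++
slow=2 fast=4: a[fast]=6≠a[slow]=5 write a[3]=6, slow++,fast++
slow=3 fast=5: a[fast]=6=a[slow] dup, fast++
slow=3 fast=6: a[fast]=6=a[slow] dup, fast++
slow=3 fast=7: a[fast]=7≠a[slow]=6 write a[4]=7, slow++,fast++
slow=4 fast=8: a[fast]=7=a[slow] dup, fast++
slow=4 fast=9: a[fast]=7=a[slow] dup, fast++
slow=4 fast=10: a[fast]=7=a[slow] dup, fast++
slow=4 fast=11: a[fast]=7=a[slow] dup, fast++
slow=4 fast=12: a[fast]=8≠a[slow]=7 write a[5]=8, slow++,fast++
slow=5 fast=13: a[fast]=8=a[slow] dup, fast++
slow=5 fast=14: a[fast]=10≠a[slow]=8 write a[6]=10, slow++,fast++
slow=6 fast=15: a[fast]=10=a[slow] dup, fast++
slow=6 fast=16: a[fast]=10=a[slow] dup, fast++
slow=6 fast=17: a[fast]=10=a[slow] dup, fast++
slow=6 fast=18: a[fast]=11≠a[slow]=10 write a[7]=11, slow++,fast++
slow=7 fast=19: a[fast]=12≠a[slow]=11 write a[8]=12, slow++,fast++

length 9; prefix = [2, 3, 5, 6, 7, 8, 10, 11, 12]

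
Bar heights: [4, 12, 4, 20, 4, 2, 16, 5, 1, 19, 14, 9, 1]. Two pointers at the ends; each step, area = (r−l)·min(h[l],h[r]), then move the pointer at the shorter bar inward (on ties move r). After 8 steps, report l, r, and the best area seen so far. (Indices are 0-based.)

l=3, r=7, best area=114

l=0 r=12: min(4,1)*12=12 best=12 *, r--
l=0 r=11: min(4,9)*11=44 best=44 *, l++
l=1 r=11: min(12,9)*10=90 best=90 *, r--
l=1 r=10: min(12,14)*9=108 best=108 *, l++
l=2 r=10: min(4,14)*8=32 best=108, l++
l=3 r=10: min(20,14)*7=98 best=108, r--
l=3 r=9: min(20,19)*6=114 best=114 *, r--
l=3 r=8: min(20,1)*5=5 best=114, r--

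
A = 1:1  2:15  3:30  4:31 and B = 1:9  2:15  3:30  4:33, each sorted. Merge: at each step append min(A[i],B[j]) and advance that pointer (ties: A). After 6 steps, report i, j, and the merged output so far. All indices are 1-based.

i=4, j=4, merged so far=[1, 9, 15, 15, 30, 30]

i=1 j=1: A[i]=1<=B[j]=9 take 1, i++
i=2 j=1: A[i]=15>B[j]=9 take 9, j++
i=2 j=2: A[i]=15<=B[j]=15 take 15, i++
i=3 j=2: A[i]=30>B[j]=15 take 15, j++
i=3 j=3: A[i]=30<=B[j]=30 take 30, i++
i=4 j=3: A[i]=31>B[j]=30 take 30, j++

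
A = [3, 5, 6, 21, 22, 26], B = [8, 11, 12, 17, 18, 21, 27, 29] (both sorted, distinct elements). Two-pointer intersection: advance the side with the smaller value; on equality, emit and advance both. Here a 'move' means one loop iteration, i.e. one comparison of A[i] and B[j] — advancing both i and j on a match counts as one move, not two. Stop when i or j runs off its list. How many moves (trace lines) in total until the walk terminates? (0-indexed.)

11 moves

i=0 j=0: 3<8, i++
i=1 j=0: 5<8, i++
i=2 j=0: 6<8, i++
i=3 j=0: 21>8, j++
i=3 j=1: 21>11, j++
i=3 j=2: 21>12, j++
i=3 j=3: 21>17, j++
i=3 j=4: 21>18, j++
i=3 j=5: 21==21 emit, i++,j++
i=4 j=6: 22<27, i++
i=5 j=6: 26<27, i++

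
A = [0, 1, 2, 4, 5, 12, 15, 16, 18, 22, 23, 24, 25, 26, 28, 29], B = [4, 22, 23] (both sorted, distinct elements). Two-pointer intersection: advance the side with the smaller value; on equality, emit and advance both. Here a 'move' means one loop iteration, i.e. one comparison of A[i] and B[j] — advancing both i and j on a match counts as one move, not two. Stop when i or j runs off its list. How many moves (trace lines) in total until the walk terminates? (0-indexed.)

i=0 j=0: 0<4, i++
i=1 j=0: 1<4, i++
i=2 j=0: 2<4, i++
i=3 j=0: 4==4 emit, i++,j++
i=4 j=1: 5<22, i++
i=5 j=1: 12<22, i++
i=6 j=1: 15<22, i++
i=7 j=1: 16<22, i++
i=8 j=1: 18<22, i++
i=9 j=1: 22==22 emit, i++,j++
i=10 j=2: 23==23 emit, i++,j++

11 moves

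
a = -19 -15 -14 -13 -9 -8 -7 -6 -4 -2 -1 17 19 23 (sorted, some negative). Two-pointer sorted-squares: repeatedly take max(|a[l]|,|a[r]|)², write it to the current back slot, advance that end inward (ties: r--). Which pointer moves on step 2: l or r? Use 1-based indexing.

l=1 r=14: |-19|<=|23| out[14]=529, r--
l=1 r=13: |-19|<=|19| out[13]=361, r--

r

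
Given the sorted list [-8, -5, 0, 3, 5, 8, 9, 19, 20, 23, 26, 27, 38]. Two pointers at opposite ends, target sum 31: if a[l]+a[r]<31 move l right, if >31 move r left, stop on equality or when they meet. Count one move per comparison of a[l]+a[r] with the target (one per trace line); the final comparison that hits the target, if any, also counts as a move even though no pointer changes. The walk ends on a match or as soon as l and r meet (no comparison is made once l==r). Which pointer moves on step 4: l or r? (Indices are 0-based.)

l

l=0 r=12: -8+38=30 <31, l++
l=1 r=12: -5+38=33 >31, r--
l=1 r=11: -5+27=22 <31, l++
l=2 r=11: 0+27=27 <31, l++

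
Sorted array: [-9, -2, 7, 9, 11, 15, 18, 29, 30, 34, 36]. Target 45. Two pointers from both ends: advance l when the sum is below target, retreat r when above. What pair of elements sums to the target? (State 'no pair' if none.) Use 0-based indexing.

(9, 36)

l=0 r=10: -9+36=27 <45, l++
l=1 r=10: -2+36=34 <45, l++
l=2 r=10: 7+36=43 <45, l++
l=3 r=10: 9+36=45, found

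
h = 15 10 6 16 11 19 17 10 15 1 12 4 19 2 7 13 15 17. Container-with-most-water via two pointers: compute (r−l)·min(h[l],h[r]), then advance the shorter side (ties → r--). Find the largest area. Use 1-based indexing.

l=1 r=18: min(15,17)*17=255 best=255 *, l++
l=2 r=18: min(10,17)*16=160 best=255, l++
l=3 r=18: min(6,17)*15=90 best=255, l++
l=4 r=18: min(16,17)*14=224 best=255, l++
l=5 r=18: min(11,17)*13=143 best=255, l++
l=6 r=18: min(19,17)*12=204 best=255, r--
l=6 r=17: min(19,15)*11=165 best=255, r--
l=6 r=16: min(19,13)*10=130 best=255, r--
l=6 r=15: min(19,7)*9=63 best=255, r--
l=6 r=14: min(19,2)*8=16 best=255, r--
l=6 r=13: min(19,19)*7=133 best=255, r--
l=6 r=12: min(19,4)*6=24 best=255, r--
l=6 r=11: min(19,12)*5=60 best=255, r--
l=6 r=10: min(19,1)*4=4 best=255, r--
l=6 r=9: min(19,15)*3=45 best=255, r--
l=6 r=8: min(19,10)*2=20 best=255, r--
l=6 r=7: min(19,17)*1=17 best=255, r--

max area = 255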